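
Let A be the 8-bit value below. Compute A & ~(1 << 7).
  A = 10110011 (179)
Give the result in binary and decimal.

Mask = ~(1 << 7) = 01111111
Bit 7 of A is 1, so AND-ing with the mask clears it to 0.
  10110011
& 01111111
----------
  00110011

Answer: 00110011 (51)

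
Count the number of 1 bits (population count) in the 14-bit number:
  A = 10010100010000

10010100010000
1-bits at positions (from bit 0 = LSB): 4, 8, 10, 13
Count = 4

Answer: 4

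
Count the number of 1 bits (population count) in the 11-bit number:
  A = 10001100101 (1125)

10001100101
1-bits at positions (from bit 0 = LSB): 0, 2, 5, 6, 10
Count = 5

Answer: 5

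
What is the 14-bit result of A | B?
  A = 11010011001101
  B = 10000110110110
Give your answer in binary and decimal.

Apply | to each column (1 where either bit is 1):
  11010011001101
| 10000110110110
----------------
  11010111111111

Answer: 11010111111111 (13823)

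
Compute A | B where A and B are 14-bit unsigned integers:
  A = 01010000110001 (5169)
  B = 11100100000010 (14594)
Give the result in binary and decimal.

Apply | to each column (1 where either bit is 1):
  01010000110001
| 11100100000010
----------------
  11110100110011

Answer: 11110100110011 (15667)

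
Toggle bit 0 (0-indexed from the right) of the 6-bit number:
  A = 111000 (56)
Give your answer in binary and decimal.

Mask = 1 << 0 = 000001
Bit 0 of A is 0; XOR with the mask flips it to 1.
  111000
^ 000001
--------
  111001

Answer: 111001 (57)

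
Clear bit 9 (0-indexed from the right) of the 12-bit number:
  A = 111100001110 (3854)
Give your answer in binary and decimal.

Mask = ~(1 << 9) = 110111111111
Bit 9 of A is 1, so AND-ing with the mask clears it to 0.
  111100001110
& 110111111111
--------------
  110100001110

Answer: 110100001110 (3342)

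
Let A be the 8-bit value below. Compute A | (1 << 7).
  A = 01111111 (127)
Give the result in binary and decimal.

Mask = 1 << 7 = 10000000
Bit 7 of A is 0, so OR-ing with the mask flips it to 1.
  01111111
| 10000000
----------
  11111111

Answer: 11111111 (255)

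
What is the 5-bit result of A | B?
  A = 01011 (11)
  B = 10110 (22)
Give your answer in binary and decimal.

Apply | to each column (1 where either bit is 1):
  01011
| 10110
-------
  11111

Answer: 11111 (31)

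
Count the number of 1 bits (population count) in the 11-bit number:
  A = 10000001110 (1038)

10000001110
1-bits at positions (from bit 0 = LSB): 1, 2, 3, 10
Count = 4

Answer: 4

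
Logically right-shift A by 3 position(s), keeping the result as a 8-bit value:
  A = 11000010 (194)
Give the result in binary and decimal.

Logical shift right by 3: drop the bottom 3 bit(s), prepend 3 zero(s) on the left.
  11000010  ->  keep [11000], discard [010], prepend 000
= 00011000

Answer: 00011000 (24)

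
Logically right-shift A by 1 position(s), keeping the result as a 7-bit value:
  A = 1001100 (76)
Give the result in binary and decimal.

Logical shift right by 1: drop the bottom 1 bit(s), prepend 1 zero(s) on the left.
  1001100  ->  keep [100110], discard [0], prepend 0
= 0100110

Answer: 0100110 (38)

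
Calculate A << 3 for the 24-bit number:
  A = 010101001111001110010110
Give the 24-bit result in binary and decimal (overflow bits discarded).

Shift left by 3: drop the top 3 bit(s), append 3 zero(s) on the right.
  010101001111001110010110  ->  discard [010], keep [101001111001110010110], append 000
= 101001111001110010110000

Answer: 101001111001110010110000 (10984624)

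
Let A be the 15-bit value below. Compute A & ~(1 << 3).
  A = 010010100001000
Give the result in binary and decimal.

Mask = ~(1 << 3) = 111111111110111
Bit 3 of A is 1, so AND-ing with the mask clears it to 0.
  010010100001000
& 111111111110111
-----------------
  010010100000000

Answer: 010010100000000 (9472)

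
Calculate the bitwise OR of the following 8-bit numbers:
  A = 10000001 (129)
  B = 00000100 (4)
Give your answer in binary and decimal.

Apply | to each column (1 where either bit is 1):
  10000001
| 00000100
----------
  10000101

Answer: 10000101 (133)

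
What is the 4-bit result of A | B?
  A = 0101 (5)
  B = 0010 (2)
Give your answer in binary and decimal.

Apply | to each column (1 where either bit is 1):
  0101
| 0010
------
  0111

Answer: 0111 (7)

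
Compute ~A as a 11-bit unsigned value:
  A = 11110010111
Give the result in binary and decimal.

Flip each bit (0->1, 1->0):
  11110010111
  00001101000

Answer: 00001101000 (104)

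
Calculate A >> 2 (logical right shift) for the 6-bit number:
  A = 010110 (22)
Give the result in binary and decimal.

Logical shift right by 2: drop the bottom 2 bit(s), prepend 2 zero(s) on the left.
  010110  ->  keep [0101], discard [10], prepend 00
= 000101

Answer: 000101 (5)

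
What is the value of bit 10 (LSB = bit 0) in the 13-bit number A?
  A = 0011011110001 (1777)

Bit 10 is the 11th from the right.
  0011011110001
    ^
That bit is 1.

Answer: 1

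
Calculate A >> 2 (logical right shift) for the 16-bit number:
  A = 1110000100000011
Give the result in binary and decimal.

Logical shift right by 2: drop the bottom 2 bit(s), prepend 2 zero(s) on the left.
  1110000100000011  ->  keep [11100001000000], discard [11], prepend 00
= 0011100001000000

Answer: 0011100001000000 (14400)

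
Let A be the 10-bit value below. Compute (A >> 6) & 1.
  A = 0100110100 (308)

Bit 6 is the 7th from the right.
  0100110100
     ^
That bit is 0.

Answer: 0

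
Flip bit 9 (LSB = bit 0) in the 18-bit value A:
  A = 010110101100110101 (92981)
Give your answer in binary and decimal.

Mask = 1 << 9 = 000000001000000000
Bit 9 of A is 1; XOR with the mask flips it to 0.
  010110101100110101
^ 000000001000000000
--------------------
  010110100100110101

Answer: 010110100100110101 (92469)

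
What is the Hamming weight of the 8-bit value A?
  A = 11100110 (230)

11100110
1-bits at positions (from bit 0 = LSB): 1, 2, 5, 6, 7
Count = 5

Answer: 5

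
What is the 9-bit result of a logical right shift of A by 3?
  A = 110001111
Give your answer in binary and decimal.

Logical shift right by 3: drop the bottom 3 bit(s), prepend 3 zero(s) on the left.
  110001111  ->  keep [110001], discard [111], prepend 000
= 000110001

Answer: 000110001 (49)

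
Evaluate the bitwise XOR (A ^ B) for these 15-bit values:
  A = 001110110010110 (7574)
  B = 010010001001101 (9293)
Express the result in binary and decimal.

Apply ^ to each column (1 where bits differ):
  001110110010110
^ 010010001001101
-----------------
  011100111011011

Answer: 011100111011011 (14811)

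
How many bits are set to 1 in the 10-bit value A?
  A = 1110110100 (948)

1110110100
1-bits at positions (from bit 0 = LSB): 2, 4, 5, 7, 8, 9
Count = 6

Answer: 6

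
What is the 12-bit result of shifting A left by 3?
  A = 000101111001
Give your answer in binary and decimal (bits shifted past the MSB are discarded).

Shift left by 3: drop the top 3 bit(s), append 3 zero(s) on the right.
  000101111001  ->  discard [000], keep [101111001], append 000
= 101111001000

Answer: 101111001000 (3016)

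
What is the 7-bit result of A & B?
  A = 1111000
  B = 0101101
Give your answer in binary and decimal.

Apply & to each column (1 only where both bits are 1):
  1111000
& 0101101
---------
  0101000

Answer: 0101000 (40)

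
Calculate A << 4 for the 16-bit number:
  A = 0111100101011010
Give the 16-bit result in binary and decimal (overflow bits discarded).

Shift left by 4: drop the top 4 bit(s), append 4 zero(s) on the right.
  0111100101011010  ->  discard [0111], keep [100101011010], append 0000
= 1001010110100000

Answer: 1001010110100000 (38304)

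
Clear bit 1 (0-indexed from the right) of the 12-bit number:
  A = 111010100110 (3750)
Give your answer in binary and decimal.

Mask = ~(1 << 1) = 111111111101
Bit 1 of A is 1, so AND-ing with the mask clears it to 0.
  111010100110
& 111111111101
--------------
  111010100100

Answer: 111010100100 (3748)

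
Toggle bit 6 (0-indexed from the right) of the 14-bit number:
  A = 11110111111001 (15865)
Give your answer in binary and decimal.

Mask = 1 << 6 = 00000001000000
Bit 6 of A is 1; XOR with the mask flips it to 0.
  11110111111001
^ 00000001000000
----------------
  11110110111001

Answer: 11110110111001 (15801)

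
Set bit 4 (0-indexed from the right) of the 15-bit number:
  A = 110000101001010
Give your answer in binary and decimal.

Mask = 1 << 4 = 000000000010000
Bit 4 of A is 0, so OR-ing with the mask flips it to 1.
  110000101001010
| 000000000010000
-----------------
  110000101011010

Answer: 110000101011010 (24922)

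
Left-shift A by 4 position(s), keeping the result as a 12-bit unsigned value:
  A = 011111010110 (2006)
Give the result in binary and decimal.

Shift left by 4: drop the top 4 bit(s), append 4 zero(s) on the right.
  011111010110  ->  discard [0111], keep [11010110], append 0000
= 110101100000

Answer: 110101100000 (3424)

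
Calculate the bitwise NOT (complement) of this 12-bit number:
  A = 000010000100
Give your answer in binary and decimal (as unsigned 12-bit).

Flip each bit (0->1, 1->0):
  000010000100
  111101111011

Answer: 111101111011 (3963)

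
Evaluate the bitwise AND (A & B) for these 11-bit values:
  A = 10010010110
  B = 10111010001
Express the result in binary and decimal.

Apply & to each column (1 only where both bits are 1):
  10010010110
& 10111010001
-------------
  10010010000

Answer: 10010010000 (1168)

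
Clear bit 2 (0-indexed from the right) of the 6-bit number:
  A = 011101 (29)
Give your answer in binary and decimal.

Mask = ~(1 << 2) = 111011
Bit 2 of A is 1, so AND-ing with the mask clears it to 0.
  011101
& 111011
--------
  011001

Answer: 011001 (25)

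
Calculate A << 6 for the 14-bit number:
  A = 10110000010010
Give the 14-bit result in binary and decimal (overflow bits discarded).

Shift left by 6: drop the top 6 bit(s), append 6 zero(s) on the right.
  10110000010010  ->  discard [101100], keep [00010010], append 000000
= 00010010000000

Answer: 00010010000000 (1152)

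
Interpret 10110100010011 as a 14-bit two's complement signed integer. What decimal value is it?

MSB is 1, so the value is negative. Find the magnitude:
1. Invert bits:  01001011101100
2. Add 1:        01001011101101  = 4845
3. Apply sign:   -4845

Answer: -4845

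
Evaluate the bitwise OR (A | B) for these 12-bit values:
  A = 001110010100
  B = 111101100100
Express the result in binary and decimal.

Apply | to each column (1 where either bit is 1):
  001110010100
| 111101100100
--------------
  111111110100

Answer: 111111110100 (4084)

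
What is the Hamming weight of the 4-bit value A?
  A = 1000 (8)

1000
1-bits at positions (from bit 0 = LSB): 3
Count = 1

Answer: 1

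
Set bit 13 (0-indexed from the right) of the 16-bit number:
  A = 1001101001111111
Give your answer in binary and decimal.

Mask = 1 << 13 = 0010000000000000
Bit 13 of A is 0, so OR-ing with the mask flips it to 1.
  1001101001111111
| 0010000000000000
------------------
  1011101001111111

Answer: 1011101001111111 (47743)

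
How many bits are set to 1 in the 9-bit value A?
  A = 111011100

111011100
1-bits at positions (from bit 0 = LSB): 2, 3, 4, 6, 7, 8
Count = 6

Answer: 6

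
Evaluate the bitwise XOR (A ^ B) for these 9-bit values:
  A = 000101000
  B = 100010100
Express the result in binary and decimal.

Apply ^ to each column (1 where bits differ):
  000101000
^ 100010100
-----------
  100111100

Answer: 100111100 (316)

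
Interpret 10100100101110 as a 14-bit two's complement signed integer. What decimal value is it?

MSB is 1, so the value is negative. Find the magnitude:
1. Invert bits:  01011011010001
2. Add 1:        01011011010010  = 5842
3. Apply sign:   -5842

Answer: -5842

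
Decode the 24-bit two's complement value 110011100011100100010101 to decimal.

MSB is 1, so the value is negative. Find the magnitude:
1. Invert bits:  001100011100011011101010
2. Add 1:        001100011100011011101011  = 3262187
3. Apply sign:   -3262187

Answer: -3262187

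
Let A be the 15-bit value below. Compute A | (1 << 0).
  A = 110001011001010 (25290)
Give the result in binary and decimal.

Mask = 1 << 0 = 000000000000001
Bit 0 of A is 0, so OR-ing with the mask flips it to 1.
  110001011001010
| 000000000000001
-----------------
  110001011001011

Answer: 110001011001011 (25291)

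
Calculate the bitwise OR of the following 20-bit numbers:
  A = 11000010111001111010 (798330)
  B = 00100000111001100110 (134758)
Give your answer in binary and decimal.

Apply | to each column (1 where either bit is 1):
  11000010111001111010
| 00100000111001100110
----------------------
  11100010111001111110

Answer: 11100010111001111110 (929406)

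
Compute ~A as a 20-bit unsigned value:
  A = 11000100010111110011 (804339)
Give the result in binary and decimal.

Flip each bit (0->1, 1->0):
  11000100010111110011
  00111011101000001100

Answer: 00111011101000001100 (244236)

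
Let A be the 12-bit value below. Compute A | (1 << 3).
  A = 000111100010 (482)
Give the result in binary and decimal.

Mask = 1 << 3 = 000000001000
Bit 3 of A is 0, so OR-ing with the mask flips it to 1.
  000111100010
| 000000001000
--------------
  000111101010

Answer: 000111101010 (490)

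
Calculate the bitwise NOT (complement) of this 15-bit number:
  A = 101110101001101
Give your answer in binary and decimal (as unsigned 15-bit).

Flip each bit (0->1, 1->0):
  101110101001101
  010001010110010

Answer: 010001010110010 (8882)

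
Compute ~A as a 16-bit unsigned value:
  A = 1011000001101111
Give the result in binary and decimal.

Flip each bit (0->1, 1->0):
  1011000001101111
  0100111110010000

Answer: 0100111110010000 (20368)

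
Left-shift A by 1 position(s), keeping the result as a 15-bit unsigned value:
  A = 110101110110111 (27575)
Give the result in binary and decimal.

Shift left by 1: drop the top 1 bit(s), append 1 zero(s) on the right.
  110101110110111  ->  discard [1], keep [10101110110111], append 0
= 101011101101110

Answer: 101011101101110 (22382)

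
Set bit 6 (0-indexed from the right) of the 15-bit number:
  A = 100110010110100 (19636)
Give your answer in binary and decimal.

Mask = 1 << 6 = 000000001000000
Bit 6 of A is 0, so OR-ing with the mask flips it to 1.
  100110010110100
| 000000001000000
-----------------
  100110011110100

Answer: 100110011110100 (19700)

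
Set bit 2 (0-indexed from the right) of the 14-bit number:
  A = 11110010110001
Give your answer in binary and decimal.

Mask = 1 << 2 = 00000000000100
Bit 2 of A is 0, so OR-ing with the mask flips it to 1.
  11110010110001
| 00000000000100
----------------
  11110010110101

Answer: 11110010110101 (15541)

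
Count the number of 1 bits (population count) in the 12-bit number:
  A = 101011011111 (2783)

101011011111
1-bits at positions (from bit 0 = LSB): 0, 1, 2, 3, 4, 6, 7, 9, 11
Count = 9

Answer: 9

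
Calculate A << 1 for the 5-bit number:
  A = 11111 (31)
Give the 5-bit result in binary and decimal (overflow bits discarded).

Shift left by 1: drop the top 1 bit(s), append 1 zero(s) on the right.
  11111  ->  discard [1], keep [1111], append 0
= 11110

Answer: 11110 (30)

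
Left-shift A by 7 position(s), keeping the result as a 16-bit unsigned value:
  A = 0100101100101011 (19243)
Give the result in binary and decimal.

Shift left by 7: drop the top 7 bit(s), append 7 zero(s) on the right.
  0100101100101011  ->  discard [0100101], keep [100101011], append 0000000
= 1001010110000000

Answer: 1001010110000000 (38272)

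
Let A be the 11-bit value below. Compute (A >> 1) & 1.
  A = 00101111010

Bit 1 is the 2nd from the right.
  00101111010
           ^
That bit is 1.

Answer: 1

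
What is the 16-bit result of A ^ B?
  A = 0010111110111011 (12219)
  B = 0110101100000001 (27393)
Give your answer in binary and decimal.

Apply ^ to each column (1 where bits differ):
  0010111110111011
^ 0110101100000001
------------------
  0100010010111010

Answer: 0100010010111010 (17594)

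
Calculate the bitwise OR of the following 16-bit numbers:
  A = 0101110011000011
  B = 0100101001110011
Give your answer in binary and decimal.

Apply | to each column (1 where either bit is 1):
  0101110011000011
| 0100101001110011
------------------
  0101111011110011

Answer: 0101111011110011 (24307)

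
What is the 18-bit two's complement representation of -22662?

1. Binary of +22662:  000101100010000110
2. Invert bits:     111010011101111001
3. Add 1:           111010011101111010

Answer: 111010011101111010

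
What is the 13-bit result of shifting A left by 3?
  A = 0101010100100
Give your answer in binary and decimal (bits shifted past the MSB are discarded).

Shift left by 3: drop the top 3 bit(s), append 3 zero(s) on the right.
  0101010100100  ->  discard [010], keep [1010100100], append 000
= 1010100100000

Answer: 1010100100000 (5408)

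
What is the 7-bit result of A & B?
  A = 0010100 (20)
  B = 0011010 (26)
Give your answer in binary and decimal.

Apply & to each column (1 only where both bits are 1):
  0010100
& 0011010
---------
  0010000

Answer: 0010000 (16)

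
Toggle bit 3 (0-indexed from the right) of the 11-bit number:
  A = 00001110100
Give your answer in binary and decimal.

Mask = 1 << 3 = 00000001000
Bit 3 of A is 0; XOR with the mask flips it to 1.
  00001110100
^ 00000001000
-------------
  00001111100

Answer: 00001111100 (124)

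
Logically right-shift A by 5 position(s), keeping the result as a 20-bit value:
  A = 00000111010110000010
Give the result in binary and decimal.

Logical shift right by 5: drop the bottom 5 bit(s), prepend 5 zero(s) on the left.
  00000111010110000010  ->  keep [000001110101100], discard [00010], prepend 00000
= 00000000001110101100

Answer: 00000000001110101100 (940)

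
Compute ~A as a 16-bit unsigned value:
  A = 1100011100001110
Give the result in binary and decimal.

Flip each bit (0->1, 1->0):
  1100011100001110
  0011100011110001

Answer: 0011100011110001 (14577)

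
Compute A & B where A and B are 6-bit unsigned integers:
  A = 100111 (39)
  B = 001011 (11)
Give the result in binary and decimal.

Apply & to each column (1 only where both bits are 1):
  100111
& 001011
--------
  000011

Answer: 000011 (3)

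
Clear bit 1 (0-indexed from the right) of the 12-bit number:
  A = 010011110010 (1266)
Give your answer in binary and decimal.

Mask = ~(1 << 1) = 111111111101
Bit 1 of A is 1, so AND-ing with the mask clears it to 0.
  010011110010
& 111111111101
--------------
  010011110000

Answer: 010011110000 (1264)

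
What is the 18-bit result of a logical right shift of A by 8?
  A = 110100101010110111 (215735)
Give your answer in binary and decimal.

Logical shift right by 8: drop the bottom 8 bit(s), prepend 8 zero(s) on the left.
  110100101010110111  ->  keep [1101001010], discard [10110111], prepend 00000000
= 000000001101001010

Answer: 000000001101001010 (842)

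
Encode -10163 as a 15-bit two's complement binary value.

1. Binary of +10163:  010011110110011
2. Invert bits:     101100001001100
3. Add 1:           101100001001101

Answer: 101100001001101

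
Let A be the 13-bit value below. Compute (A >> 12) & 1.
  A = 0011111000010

Bit 12 is the 13th from the right.
  0011111000010
  ^
That bit is 0.

Answer: 0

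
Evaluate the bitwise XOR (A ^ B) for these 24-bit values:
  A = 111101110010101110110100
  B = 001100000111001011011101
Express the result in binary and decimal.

Apply ^ to each column (1 where bits differ):
  111101110010101110110100
^ 001100000111001011011101
--------------------------
  110001110101100101101001

Answer: 110001110101100101101001 (13064553)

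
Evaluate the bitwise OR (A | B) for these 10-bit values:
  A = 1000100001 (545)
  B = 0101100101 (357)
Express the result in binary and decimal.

Apply | to each column (1 where either bit is 1):
  1000100001
| 0101100101
------------
  1101100101

Answer: 1101100101 (869)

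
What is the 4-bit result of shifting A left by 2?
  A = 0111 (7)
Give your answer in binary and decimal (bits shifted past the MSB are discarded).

Shift left by 2: drop the top 2 bit(s), append 2 zero(s) on the right.
  0111  ->  discard [01], keep [11], append 00
= 1100

Answer: 1100 (12)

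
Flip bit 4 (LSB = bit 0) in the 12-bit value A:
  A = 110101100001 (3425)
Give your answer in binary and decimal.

Mask = 1 << 4 = 000000010000
Bit 4 of A is 0; XOR with the mask flips it to 1.
  110101100001
^ 000000010000
--------------
  110101110001

Answer: 110101110001 (3441)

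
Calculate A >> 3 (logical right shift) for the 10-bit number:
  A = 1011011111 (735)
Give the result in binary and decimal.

Logical shift right by 3: drop the bottom 3 bit(s), prepend 3 zero(s) on the left.
  1011011111  ->  keep [1011011], discard [111], prepend 000
= 0001011011

Answer: 0001011011 (91)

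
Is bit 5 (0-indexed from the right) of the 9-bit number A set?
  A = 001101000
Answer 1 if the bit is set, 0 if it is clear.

Bit 5 is the 6th from the right.
  001101000
     ^
That bit is 1.

Answer: 1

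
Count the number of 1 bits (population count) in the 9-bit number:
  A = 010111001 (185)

010111001
1-bits at positions (from bit 0 = LSB): 0, 3, 4, 5, 7
Count = 5

Answer: 5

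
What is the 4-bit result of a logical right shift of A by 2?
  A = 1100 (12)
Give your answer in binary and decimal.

Logical shift right by 2: drop the bottom 2 bit(s), prepend 2 zero(s) on the left.
  1100  ->  keep [11], discard [00], prepend 00
= 0011

Answer: 0011 (3)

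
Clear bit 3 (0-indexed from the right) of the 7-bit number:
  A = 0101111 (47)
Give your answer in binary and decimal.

Mask = ~(1 << 3) = 1110111
Bit 3 of A is 1, so AND-ing with the mask clears it to 0.
  0101111
& 1110111
---------
  0100111

Answer: 0100111 (39)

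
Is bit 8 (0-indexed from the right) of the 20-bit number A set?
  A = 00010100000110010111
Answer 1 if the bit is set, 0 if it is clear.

Bit 8 is the 9th from the right.
  00010100000110010111
             ^
That bit is 1.

Answer: 1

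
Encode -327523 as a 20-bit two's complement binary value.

1. Binary of +327523:  01001111111101100011
2. Invert bits:     10110000000010011100
3. Add 1:           10110000000010011101

Answer: 10110000000010011101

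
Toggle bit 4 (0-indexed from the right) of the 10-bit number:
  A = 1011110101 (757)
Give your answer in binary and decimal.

Mask = 1 << 4 = 0000010000
Bit 4 of A is 1; XOR with the mask flips it to 0.
  1011110101
^ 0000010000
------------
  1011100101

Answer: 1011100101 (741)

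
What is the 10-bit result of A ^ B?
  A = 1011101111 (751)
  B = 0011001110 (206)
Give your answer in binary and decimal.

Apply ^ to each column (1 where bits differ):
  1011101111
^ 0011001110
------------
  1000100001

Answer: 1000100001 (545)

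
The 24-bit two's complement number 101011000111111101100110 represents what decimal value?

MSB is 1, so the value is negative. Find the magnitude:
1. Invert bits:  010100111000000010011001
2. Add 1:        010100111000000010011010  = 5472410
3. Apply sign:   -5472410

Answer: -5472410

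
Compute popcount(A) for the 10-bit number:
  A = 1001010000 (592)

1001010000
1-bits at positions (from bit 0 = LSB): 4, 6, 9
Count = 3

Answer: 3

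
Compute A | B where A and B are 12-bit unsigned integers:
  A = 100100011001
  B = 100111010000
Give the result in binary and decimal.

Apply | to each column (1 where either bit is 1):
  100100011001
| 100111010000
--------------
  100111011001

Answer: 100111011001 (2521)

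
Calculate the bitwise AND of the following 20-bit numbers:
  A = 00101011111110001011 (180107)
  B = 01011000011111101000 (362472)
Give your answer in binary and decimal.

Apply & to each column (1 only where both bits are 1):
  00101011111110001011
& 01011000011111101000
----------------------
  00001000011110001000

Answer: 00001000011110001000 (34696)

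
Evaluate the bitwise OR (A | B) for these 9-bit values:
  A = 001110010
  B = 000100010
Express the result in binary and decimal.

Apply | to each column (1 where either bit is 1):
  001110010
| 000100010
-----------
  001110010

Answer: 001110010 (114)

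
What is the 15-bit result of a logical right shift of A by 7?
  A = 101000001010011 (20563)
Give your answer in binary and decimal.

Logical shift right by 7: drop the bottom 7 bit(s), prepend 7 zero(s) on the left.
  101000001010011  ->  keep [10100000], discard [1010011], prepend 0000000
= 000000010100000

Answer: 000000010100000 (160)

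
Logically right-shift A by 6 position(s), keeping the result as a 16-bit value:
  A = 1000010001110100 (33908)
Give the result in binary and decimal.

Logical shift right by 6: drop the bottom 6 bit(s), prepend 6 zero(s) on the left.
  1000010001110100  ->  keep [1000010001], discard [110100], prepend 000000
= 0000001000010001

Answer: 0000001000010001 (529)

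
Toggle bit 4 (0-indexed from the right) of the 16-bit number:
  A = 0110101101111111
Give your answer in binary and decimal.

Mask = 1 << 4 = 0000000000010000
Bit 4 of A is 1; XOR with the mask flips it to 0.
  0110101101111111
^ 0000000000010000
------------------
  0110101101101111

Answer: 0110101101101111 (27503)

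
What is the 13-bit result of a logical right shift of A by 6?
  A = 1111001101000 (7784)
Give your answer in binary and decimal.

Logical shift right by 6: drop the bottom 6 bit(s), prepend 6 zero(s) on the left.
  1111001101000  ->  keep [1111001], discard [101000], prepend 000000
= 0000001111001

Answer: 0000001111001 (121)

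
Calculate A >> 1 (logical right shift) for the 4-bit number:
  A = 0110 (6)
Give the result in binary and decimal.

Logical shift right by 1: drop the bottom 1 bit(s), prepend 1 zero(s) on the left.
  0110  ->  keep [011], discard [0], prepend 0
= 0011

Answer: 0011 (3)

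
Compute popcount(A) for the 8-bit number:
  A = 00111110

00111110
1-bits at positions (from bit 0 = LSB): 1, 2, 3, 4, 5
Count = 5

Answer: 5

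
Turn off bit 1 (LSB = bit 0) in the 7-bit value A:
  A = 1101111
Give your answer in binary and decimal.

Mask = ~(1 << 1) = 1111101
Bit 1 of A is 1, so AND-ing with the mask clears it to 0.
  1101111
& 1111101
---------
  1101101

Answer: 1101101 (109)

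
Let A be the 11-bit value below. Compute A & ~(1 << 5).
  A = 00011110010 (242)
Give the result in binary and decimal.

Mask = ~(1 << 5) = 11111011111
Bit 5 of A is 1, so AND-ing with the mask clears it to 0.
  00011110010
& 11111011111
-------------
  00011010010

Answer: 00011010010 (210)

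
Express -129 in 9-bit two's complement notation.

1. Binary of +129:  010000001
2. Invert bits:     101111110
3. Add 1:           101111111

Answer: 101111111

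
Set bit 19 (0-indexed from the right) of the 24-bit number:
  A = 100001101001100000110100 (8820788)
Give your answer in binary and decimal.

Mask = 1 << 19 = 000010000000000000000000
Bit 19 of A is 0, so OR-ing with the mask flips it to 1.
  100001101001100000110100
| 000010000000000000000000
--------------------------
  100011101001100000110100

Answer: 100011101001100000110100 (9345076)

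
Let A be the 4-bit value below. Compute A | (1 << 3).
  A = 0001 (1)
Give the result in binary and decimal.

Mask = 1 << 3 = 1000
Bit 3 of A is 0, so OR-ing with the mask flips it to 1.
  0001
| 1000
------
  1001

Answer: 1001 (9)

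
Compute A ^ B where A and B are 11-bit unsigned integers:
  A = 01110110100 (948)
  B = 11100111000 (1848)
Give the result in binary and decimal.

Apply ^ to each column (1 where bits differ):
  01110110100
^ 11100111000
-------------
  10010001100

Answer: 10010001100 (1164)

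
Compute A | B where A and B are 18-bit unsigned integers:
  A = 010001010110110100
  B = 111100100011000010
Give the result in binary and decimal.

Apply | to each column (1 where either bit is 1):
  010001010110110100
| 111100100011000010
--------------------
  111101110111110110

Answer: 111101110111110110 (253430)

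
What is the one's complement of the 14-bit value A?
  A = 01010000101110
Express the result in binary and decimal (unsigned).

Flip each bit (0->1, 1->0):
  01010000101110
  10101111010001

Answer: 10101111010001 (11217)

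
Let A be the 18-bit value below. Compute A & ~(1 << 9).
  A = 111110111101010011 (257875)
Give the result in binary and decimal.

Mask = ~(1 << 9) = 111111110111111111
Bit 9 of A is 1, so AND-ing with the mask clears it to 0.
  111110111101010011
& 111111110111111111
--------------------
  111110110101010011

Answer: 111110110101010011 (257363)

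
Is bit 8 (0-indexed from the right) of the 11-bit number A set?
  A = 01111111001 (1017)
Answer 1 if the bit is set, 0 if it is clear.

Bit 8 is the 9th from the right.
  01111111001
    ^
That bit is 1.

Answer: 1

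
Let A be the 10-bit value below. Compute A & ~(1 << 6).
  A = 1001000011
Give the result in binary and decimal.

Mask = ~(1 << 6) = 1110111111
Bit 6 of A is 1, so AND-ing with the mask clears it to 0.
  1001000011
& 1110111111
------------
  1000000011

Answer: 1000000011 (515)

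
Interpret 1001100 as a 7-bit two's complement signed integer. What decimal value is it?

MSB is 1, so the value is negative. Find the magnitude:
1. Invert bits:  0110011
2. Add 1:        0110100  = 52
3. Apply sign:   -52

Answer: -52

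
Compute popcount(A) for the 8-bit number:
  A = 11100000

11100000
1-bits at positions (from bit 0 = LSB): 5, 6, 7
Count = 3

Answer: 3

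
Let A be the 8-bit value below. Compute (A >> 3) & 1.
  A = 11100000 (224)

Bit 3 is the 4th from the right.
  11100000
      ^
That bit is 0.

Answer: 0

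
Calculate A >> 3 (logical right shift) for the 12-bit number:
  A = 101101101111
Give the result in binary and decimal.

Logical shift right by 3: drop the bottom 3 bit(s), prepend 3 zero(s) on the left.
  101101101111  ->  keep [101101101], discard [111], prepend 000
= 000101101101

Answer: 000101101101 (365)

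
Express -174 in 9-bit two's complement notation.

1. Binary of +174:  010101110
2. Invert bits:     101010001
3. Add 1:           101010010

Answer: 101010010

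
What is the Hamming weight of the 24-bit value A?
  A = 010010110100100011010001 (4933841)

010010110100100011010001
1-bits at positions (from bit 0 = LSB): 0, 4, 6, 7, 11, 14, 16, 17, 19, 22
Count = 10

Answer: 10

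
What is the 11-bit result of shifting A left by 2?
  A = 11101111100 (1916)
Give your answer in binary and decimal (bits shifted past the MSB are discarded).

Shift left by 2: drop the top 2 bit(s), append 2 zero(s) on the right.
  11101111100  ->  discard [11], keep [101111100], append 00
= 10111110000

Answer: 10111110000 (1520)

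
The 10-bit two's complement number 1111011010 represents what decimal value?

MSB is 1, so the value is negative. Find the magnitude:
1. Invert bits:  0000100101
2. Add 1:        0000100110  = 38
3. Apply sign:   -38

Answer: -38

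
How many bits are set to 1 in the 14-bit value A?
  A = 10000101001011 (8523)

10000101001011
1-bits at positions (from bit 0 = LSB): 0, 1, 3, 6, 8, 13
Count = 6

Answer: 6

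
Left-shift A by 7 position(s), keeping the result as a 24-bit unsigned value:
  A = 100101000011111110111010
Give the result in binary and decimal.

Shift left by 7: drop the top 7 bit(s), append 7 zero(s) on the right.
  100101000011111110111010  ->  discard [1001010], keep [00011111110111010], append 0000000
= 000111111101110100000000

Answer: 000111111101110100000000 (2088192)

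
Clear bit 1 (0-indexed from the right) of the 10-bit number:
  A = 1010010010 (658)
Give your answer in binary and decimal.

Mask = ~(1 << 1) = 1111111101
Bit 1 of A is 1, so AND-ing with the mask clears it to 0.
  1010010010
& 1111111101
------------
  1010010000

Answer: 1010010000 (656)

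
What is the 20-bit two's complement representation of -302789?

1. Binary of +302789:  01001001111011000101
2. Invert bits:     10110110000100111010
3. Add 1:           10110110000100111011

Answer: 10110110000100111011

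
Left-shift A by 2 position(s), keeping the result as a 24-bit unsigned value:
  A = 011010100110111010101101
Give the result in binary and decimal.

Shift left by 2: drop the top 2 bit(s), append 2 zero(s) on the right.
  011010100110111010101101  ->  discard [01], keep [1010100110111010101101], append 00
= 101010011011101010110100

Answer: 101010011011101010110100 (11123380)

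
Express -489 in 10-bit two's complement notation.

1. Binary of +489:  0111101001
2. Invert bits:     1000010110
3. Add 1:           1000010111

Answer: 1000010111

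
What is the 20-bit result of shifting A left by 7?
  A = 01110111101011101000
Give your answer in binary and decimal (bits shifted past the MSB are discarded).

Shift left by 7: drop the top 7 bit(s), append 7 zero(s) on the right.
  01110111101011101000  ->  discard [0111011], keep [1101011101000], append 0000000
= 11010111010000000000

Answer: 11010111010000000000 (881664)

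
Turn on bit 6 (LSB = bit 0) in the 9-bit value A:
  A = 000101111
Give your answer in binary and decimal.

Mask = 1 << 6 = 001000000
Bit 6 of A is 0, so OR-ing with the mask flips it to 1.
  000101111
| 001000000
-----------
  001101111

Answer: 001101111 (111)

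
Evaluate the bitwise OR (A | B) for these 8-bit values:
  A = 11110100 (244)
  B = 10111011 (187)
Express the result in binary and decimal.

Apply | to each column (1 where either bit is 1):
  11110100
| 10111011
----------
  11111111

Answer: 11111111 (255)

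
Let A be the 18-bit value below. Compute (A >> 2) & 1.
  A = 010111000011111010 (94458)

Bit 2 is the 3rd from the right.
  010111000011111010
                 ^
That bit is 0.

Answer: 0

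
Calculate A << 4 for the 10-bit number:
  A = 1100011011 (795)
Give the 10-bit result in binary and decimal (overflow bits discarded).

Shift left by 4: drop the top 4 bit(s), append 4 zero(s) on the right.
  1100011011  ->  discard [1100], keep [011011], append 0000
= 0110110000

Answer: 0110110000 (432)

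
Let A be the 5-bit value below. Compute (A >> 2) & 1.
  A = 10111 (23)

Bit 2 is the 3rd from the right.
  10111
    ^
That bit is 1.

Answer: 1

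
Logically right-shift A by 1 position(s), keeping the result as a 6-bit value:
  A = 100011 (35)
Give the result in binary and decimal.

Logical shift right by 1: drop the bottom 1 bit(s), prepend 1 zero(s) on the left.
  100011  ->  keep [10001], discard [1], prepend 0
= 010001

Answer: 010001 (17)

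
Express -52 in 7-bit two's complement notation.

1. Binary of +52:  0110100
2. Invert bits:     1001011
3. Add 1:           1001100

Answer: 1001100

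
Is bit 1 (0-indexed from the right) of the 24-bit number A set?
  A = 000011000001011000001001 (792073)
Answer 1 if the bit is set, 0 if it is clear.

Bit 1 is the 2nd from the right.
  000011000001011000001001
                        ^
That bit is 0.

Answer: 0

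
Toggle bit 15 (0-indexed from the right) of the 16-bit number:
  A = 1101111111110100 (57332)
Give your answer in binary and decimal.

Mask = 1 << 15 = 1000000000000000
Bit 15 of A is 1; XOR with the mask flips it to 0.
  1101111111110100
^ 1000000000000000
------------------
  0101111111110100

Answer: 0101111111110100 (24564)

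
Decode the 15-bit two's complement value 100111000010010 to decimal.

MSB is 1, so the value is negative. Find the magnitude:
1. Invert bits:  011000111101101
2. Add 1:        011000111101110  = 12782
3. Apply sign:   -12782

Answer: -12782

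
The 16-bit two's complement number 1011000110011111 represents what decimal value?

MSB is 1, so the value is negative. Find the magnitude:
1. Invert bits:  0100111001100000
2. Add 1:        0100111001100001  = 20065
3. Apply sign:   -20065

Answer: -20065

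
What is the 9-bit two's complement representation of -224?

1. Binary of +224:  011100000
2. Invert bits:     100011111
3. Add 1:           100100000

Answer: 100100000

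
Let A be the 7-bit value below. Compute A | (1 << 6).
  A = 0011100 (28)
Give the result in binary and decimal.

Mask = 1 << 6 = 1000000
Bit 6 of A is 0, so OR-ing with the mask flips it to 1.
  0011100
| 1000000
---------
  1011100

Answer: 1011100 (92)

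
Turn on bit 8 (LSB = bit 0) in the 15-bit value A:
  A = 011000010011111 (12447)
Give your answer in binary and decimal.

Mask = 1 << 8 = 000000100000000
Bit 8 of A is 0, so OR-ing with the mask flips it to 1.
  011000010011111
| 000000100000000
-----------------
  011000110011111

Answer: 011000110011111 (12703)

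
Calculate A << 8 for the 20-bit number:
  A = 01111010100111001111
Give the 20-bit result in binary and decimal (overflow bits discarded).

Shift left by 8: drop the top 8 bit(s), append 8 zero(s) on the right.
  01111010100111001111  ->  discard [01111010], keep [100111001111], append 00000000
= 10011100111100000000

Answer: 10011100111100000000 (642816)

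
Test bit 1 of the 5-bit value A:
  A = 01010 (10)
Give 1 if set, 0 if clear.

Bit 1 is the 2nd from the right.
  01010
     ^
That bit is 1.

Answer: 1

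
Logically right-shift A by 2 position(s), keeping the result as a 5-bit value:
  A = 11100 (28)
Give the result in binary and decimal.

Logical shift right by 2: drop the bottom 2 bit(s), prepend 2 zero(s) on the left.
  11100  ->  keep [111], discard [00], prepend 00
= 00111

Answer: 00111 (7)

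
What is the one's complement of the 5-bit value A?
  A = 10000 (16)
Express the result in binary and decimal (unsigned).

Flip each bit (0->1, 1->0):
  10000
  01111

Answer: 01111 (15)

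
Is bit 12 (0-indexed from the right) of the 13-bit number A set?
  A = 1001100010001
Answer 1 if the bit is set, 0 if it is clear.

Bit 12 is the 13th from the right.
  1001100010001
  ^
That bit is 1.

Answer: 1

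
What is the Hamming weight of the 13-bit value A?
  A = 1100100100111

1100100100111
1-bits at positions (from bit 0 = LSB): 0, 1, 2, 5, 8, 11, 12
Count = 7

Answer: 7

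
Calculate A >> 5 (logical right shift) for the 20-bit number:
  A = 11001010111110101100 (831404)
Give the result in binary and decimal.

Logical shift right by 5: drop the bottom 5 bit(s), prepend 5 zero(s) on the left.
  11001010111110101100  ->  keep [110010101111101], discard [01100], prepend 00000
= 00000110010101111101

Answer: 00000110010101111101 (25981)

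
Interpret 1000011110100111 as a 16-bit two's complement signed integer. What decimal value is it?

MSB is 1, so the value is negative. Find the magnitude:
1. Invert bits:  0111100001011000
2. Add 1:        0111100001011001  = 30809
3. Apply sign:   -30809

Answer: -30809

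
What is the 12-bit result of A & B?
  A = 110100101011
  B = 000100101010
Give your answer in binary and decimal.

Apply & to each column (1 only where both bits are 1):
  110100101011
& 000100101010
--------------
  000100101010

Answer: 000100101010 (298)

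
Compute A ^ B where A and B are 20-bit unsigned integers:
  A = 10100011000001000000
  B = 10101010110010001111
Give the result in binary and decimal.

Apply ^ to each column (1 where bits differ):
  10100011000001000000
^ 10101010110010001111
----------------------
  00001001110011001111

Answer: 00001001110011001111 (40143)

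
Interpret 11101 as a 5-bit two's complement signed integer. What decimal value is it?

MSB is 1, so the value is negative. Find the magnitude:
1. Invert bits:  00010
2. Add 1:        00011  = 3
3. Apply sign:   -3

Answer: -3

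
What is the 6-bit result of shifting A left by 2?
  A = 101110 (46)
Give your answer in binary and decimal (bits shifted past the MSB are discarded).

Shift left by 2: drop the top 2 bit(s), append 2 zero(s) on the right.
  101110  ->  discard [10], keep [1110], append 00
= 111000

Answer: 111000 (56)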